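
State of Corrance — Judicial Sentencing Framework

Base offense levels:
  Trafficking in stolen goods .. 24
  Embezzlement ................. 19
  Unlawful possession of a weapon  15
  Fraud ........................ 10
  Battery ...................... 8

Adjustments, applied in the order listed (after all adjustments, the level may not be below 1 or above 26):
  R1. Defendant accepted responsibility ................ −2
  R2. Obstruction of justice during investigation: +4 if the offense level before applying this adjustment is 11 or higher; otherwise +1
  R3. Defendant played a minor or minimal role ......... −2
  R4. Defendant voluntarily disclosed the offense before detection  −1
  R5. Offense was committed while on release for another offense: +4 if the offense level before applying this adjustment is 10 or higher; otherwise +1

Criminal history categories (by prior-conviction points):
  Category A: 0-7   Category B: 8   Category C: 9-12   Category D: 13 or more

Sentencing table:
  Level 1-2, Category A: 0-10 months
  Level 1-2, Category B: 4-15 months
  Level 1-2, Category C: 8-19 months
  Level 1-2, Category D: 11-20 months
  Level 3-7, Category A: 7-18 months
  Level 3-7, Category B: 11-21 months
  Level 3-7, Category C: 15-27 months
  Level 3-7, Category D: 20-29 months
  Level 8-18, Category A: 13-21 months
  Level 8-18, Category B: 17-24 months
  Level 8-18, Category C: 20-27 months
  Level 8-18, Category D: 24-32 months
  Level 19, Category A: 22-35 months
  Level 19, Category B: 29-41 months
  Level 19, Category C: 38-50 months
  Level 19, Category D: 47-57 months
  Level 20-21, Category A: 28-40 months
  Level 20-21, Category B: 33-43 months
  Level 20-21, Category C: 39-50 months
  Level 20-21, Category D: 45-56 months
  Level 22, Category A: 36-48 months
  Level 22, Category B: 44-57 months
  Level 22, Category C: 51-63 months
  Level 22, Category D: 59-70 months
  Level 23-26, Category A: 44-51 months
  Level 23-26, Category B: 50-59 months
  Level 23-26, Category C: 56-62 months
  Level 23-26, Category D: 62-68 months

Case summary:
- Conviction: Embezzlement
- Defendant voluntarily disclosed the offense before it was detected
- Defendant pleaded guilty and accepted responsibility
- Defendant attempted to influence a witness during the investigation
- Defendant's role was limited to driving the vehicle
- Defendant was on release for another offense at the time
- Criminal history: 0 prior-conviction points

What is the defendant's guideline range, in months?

36-48 months

Base offense level for embezzlement: 19.
R1 applies: 19 − 2 = 17.
R2 applies (level before this adjustment is 17 ≥ 11, so +4): 17 + 4 = 21.
R3 applies: 21 − 2 = 19.
R4 applies: 19 − 1 = 18.
R5 applies (level before this adjustment is 18 ≥ 10, so +4): 18 + 4 = 22.
Final offense level: 22.
Criminal history: 0 prior points → Category A (0-7).
Level 22 falls in the 22 band.
Grid: Level 22 × Category A = 36-48 months.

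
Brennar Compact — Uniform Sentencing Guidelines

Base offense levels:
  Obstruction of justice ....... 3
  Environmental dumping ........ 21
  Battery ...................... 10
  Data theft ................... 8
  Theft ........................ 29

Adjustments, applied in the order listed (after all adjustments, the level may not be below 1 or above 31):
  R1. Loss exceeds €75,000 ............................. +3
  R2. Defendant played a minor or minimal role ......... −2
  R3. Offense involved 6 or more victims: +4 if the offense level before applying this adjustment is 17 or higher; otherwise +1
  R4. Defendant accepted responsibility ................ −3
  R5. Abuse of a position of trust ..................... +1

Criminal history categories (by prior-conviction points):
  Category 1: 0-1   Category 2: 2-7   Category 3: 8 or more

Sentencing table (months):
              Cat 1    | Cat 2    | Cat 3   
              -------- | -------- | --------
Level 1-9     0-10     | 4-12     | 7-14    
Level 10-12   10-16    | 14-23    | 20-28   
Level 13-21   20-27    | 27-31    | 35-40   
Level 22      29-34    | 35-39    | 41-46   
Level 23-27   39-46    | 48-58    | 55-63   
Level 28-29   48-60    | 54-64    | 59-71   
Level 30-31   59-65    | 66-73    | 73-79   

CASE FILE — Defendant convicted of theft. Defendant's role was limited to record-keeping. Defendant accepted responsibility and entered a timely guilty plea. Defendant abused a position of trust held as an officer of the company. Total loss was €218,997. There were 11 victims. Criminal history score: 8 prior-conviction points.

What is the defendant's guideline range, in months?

Base offense level for theft: 29.
R1 applies: 29 + 3 = 32.
R2 applies: 32 − 2 = 30.
R3 applies (level before this adjustment is 30 ≥ 17, so +4): 30 + 4 = 34.
R4 applies: 34 − 3 = 31.
R5 applies: 31 + 1 = 32.
Level 32 exceeds the maximum of 31; capped at 31.
Final offense level: 31.
Criminal history: 8 prior points → Category 3 (8+).
Level 31 falls in the 30-31 band.
Grid: Level 30-31 × Category 3 = 73-79 months.

73-79 months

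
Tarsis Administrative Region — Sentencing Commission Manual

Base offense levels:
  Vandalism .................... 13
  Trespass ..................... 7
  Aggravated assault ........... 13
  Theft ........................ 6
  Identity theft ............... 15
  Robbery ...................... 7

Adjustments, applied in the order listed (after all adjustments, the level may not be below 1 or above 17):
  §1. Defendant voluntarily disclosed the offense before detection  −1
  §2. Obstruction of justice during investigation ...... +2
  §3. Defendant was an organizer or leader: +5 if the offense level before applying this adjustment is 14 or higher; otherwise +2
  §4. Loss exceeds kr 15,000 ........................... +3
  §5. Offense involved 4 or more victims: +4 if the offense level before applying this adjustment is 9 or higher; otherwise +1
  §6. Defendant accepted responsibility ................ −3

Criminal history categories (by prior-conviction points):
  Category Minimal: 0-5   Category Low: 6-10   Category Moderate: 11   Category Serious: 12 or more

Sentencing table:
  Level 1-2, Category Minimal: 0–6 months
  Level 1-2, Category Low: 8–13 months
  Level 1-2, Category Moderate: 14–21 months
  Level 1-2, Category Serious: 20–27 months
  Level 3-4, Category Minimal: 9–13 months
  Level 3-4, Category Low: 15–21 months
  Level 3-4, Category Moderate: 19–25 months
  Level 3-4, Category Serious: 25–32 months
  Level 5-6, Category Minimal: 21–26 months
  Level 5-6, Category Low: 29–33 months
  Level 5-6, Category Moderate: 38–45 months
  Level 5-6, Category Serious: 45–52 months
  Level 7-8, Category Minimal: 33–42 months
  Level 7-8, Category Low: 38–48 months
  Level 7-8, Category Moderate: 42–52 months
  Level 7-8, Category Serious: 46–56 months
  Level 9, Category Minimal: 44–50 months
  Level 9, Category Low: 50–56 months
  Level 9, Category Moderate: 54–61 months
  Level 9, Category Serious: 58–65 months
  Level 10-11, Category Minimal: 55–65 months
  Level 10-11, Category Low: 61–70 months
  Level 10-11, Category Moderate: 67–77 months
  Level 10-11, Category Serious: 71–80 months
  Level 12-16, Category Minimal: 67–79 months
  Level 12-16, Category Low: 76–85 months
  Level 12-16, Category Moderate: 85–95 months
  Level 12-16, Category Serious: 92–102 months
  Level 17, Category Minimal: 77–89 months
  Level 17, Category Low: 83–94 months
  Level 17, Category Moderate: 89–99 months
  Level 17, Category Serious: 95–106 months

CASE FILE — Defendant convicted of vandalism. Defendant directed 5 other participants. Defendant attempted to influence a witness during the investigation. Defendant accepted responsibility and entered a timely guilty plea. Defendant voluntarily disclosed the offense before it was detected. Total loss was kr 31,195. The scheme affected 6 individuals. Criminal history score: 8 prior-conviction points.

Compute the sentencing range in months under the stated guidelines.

Base offense level for vandalism: 13.
§1 applies: 13 − 1 = 12.
§2 applies: 12 + 2 = 14.
§3 applies (level before this adjustment is 14 ≥ 14, so +5): 14 + 5 = 19.
§4 applies: 19 + 3 = 22.
§5 applies (level before this adjustment is 22 ≥ 9, so +4): 22 + 4 = 26.
§6 applies: 26 − 3 = 23.
Level 23 exceeds the maximum of 17; capped at 17.
Final offense level: 17.
Criminal history: 8 prior points → Category Low (6-10).
Level 17 falls in the 17 band.
Grid: Level 17 × Category Low = 83-94 months.

83-94 months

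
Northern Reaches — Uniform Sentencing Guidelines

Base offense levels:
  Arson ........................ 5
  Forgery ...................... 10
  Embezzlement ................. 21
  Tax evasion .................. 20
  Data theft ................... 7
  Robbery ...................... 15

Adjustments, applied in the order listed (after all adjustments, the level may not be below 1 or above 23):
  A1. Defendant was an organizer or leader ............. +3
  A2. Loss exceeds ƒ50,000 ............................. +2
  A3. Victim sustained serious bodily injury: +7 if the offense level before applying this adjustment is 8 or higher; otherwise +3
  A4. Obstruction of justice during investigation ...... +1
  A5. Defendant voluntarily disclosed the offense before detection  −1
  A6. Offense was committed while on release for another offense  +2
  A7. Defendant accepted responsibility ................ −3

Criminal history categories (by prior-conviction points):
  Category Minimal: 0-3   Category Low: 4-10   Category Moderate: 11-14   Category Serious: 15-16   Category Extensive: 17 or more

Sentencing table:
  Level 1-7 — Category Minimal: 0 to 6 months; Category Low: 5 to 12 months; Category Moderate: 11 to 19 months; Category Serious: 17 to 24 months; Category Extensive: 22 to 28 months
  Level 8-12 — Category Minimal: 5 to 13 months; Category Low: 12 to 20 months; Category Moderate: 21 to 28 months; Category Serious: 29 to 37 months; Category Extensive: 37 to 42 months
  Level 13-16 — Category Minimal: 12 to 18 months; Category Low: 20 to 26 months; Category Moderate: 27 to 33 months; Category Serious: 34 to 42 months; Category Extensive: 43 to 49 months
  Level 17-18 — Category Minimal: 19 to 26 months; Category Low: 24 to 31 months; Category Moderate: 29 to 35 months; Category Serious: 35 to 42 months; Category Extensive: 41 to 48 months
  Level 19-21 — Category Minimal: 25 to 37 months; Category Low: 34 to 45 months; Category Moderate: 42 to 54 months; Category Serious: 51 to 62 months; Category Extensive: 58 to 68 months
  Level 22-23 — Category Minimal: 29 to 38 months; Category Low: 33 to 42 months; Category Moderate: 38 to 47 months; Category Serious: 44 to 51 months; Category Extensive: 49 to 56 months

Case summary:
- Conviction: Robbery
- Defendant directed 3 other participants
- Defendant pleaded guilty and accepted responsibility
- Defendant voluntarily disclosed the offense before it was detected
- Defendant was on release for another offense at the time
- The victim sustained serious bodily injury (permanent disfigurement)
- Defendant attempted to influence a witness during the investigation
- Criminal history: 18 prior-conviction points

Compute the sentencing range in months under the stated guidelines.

Base offense level for robbery: 15.
A1 applies: 15 + 3 = 18.
A2 does not apply.
A3 applies (level before this adjustment is 18 ≥ 8, so +7): 18 + 7 = 25.
A4 applies: 25 + 1 = 26.
A5 applies: 26 − 1 = 25.
A6 applies: 25 + 2 = 27.
A7 applies: 27 − 3 = 24.
Level 24 exceeds the maximum of 23; capped at 23.
Final offense level: 23.
Criminal history: 18 prior points → Category Extensive (17+).
Level 23 falls in the 22-23 band.
Grid: Level 22-23 × Category Extensive = 49-56 months.

49-56 months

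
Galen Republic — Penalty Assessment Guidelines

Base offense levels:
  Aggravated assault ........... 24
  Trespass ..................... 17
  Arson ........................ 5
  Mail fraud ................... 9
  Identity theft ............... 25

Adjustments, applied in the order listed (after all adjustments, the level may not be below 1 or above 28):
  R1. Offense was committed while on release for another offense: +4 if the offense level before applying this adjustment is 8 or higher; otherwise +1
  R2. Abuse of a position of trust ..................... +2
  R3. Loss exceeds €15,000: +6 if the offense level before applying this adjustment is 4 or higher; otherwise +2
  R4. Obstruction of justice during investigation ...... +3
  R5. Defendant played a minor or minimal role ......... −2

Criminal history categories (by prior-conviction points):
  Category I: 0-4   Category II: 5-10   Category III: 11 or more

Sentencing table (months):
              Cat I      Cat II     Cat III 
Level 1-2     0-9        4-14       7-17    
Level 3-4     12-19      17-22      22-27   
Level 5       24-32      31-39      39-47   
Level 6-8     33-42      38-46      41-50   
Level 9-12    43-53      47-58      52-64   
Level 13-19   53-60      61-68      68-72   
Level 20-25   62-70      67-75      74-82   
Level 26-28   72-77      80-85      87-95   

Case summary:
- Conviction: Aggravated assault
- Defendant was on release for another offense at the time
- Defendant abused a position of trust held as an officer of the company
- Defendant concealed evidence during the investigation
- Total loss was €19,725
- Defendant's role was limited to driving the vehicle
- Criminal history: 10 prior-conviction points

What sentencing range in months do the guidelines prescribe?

Base offense level for aggravated assault: 24.
R1 applies (level before this adjustment is 24 ≥ 8, so +4): 24 + 4 = 28.
R2 applies: 28 + 2 = 30.
R3 applies (level before this adjustment is 30 ≥ 4, so +6): 30 + 6 = 36.
R4 applies: 36 + 3 = 39.
R5 applies: 39 − 2 = 37.
Level 37 exceeds the maximum of 28; capped at 28.
Final offense level: 28.
Criminal history: 10 prior points → Category II (5-10).
Level 28 falls in the 26-28 band.
Grid: Level 26-28 × Category II = 80-85 months.

80-85 months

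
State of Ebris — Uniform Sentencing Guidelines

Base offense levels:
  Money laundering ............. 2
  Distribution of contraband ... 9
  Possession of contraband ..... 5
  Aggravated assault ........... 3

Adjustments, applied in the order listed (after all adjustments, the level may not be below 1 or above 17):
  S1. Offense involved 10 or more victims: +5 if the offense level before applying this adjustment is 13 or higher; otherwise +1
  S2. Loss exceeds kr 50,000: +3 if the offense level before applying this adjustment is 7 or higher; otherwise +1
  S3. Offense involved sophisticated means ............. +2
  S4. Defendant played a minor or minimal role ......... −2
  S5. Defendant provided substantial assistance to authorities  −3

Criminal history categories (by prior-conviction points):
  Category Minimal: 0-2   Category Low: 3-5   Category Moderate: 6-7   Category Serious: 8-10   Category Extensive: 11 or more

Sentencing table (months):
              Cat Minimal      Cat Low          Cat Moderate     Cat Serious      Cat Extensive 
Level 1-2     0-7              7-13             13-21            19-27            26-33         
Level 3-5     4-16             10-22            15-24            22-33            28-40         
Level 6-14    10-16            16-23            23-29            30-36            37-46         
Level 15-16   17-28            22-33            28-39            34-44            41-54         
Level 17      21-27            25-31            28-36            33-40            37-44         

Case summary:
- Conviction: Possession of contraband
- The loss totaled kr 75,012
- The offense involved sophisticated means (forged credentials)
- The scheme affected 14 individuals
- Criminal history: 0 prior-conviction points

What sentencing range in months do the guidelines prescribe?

Base offense level for possession of contraband: 5.
S1 applies (level before this adjustment is 5 < 13, so +1): 5 + 1 = 6.
S2 applies (level before this adjustment is 6 < 7, so +1): 6 + 1 = 7.
S3 applies: 7 + 2 = 9.
S4 does not apply.
Final offense level: 9.
Criminal history: 0 prior points → Category Minimal (0-2).
Level 9 falls in the 6-14 band.
Grid: Level 6-14 × Category Minimal = 10-16 months.

10-16 months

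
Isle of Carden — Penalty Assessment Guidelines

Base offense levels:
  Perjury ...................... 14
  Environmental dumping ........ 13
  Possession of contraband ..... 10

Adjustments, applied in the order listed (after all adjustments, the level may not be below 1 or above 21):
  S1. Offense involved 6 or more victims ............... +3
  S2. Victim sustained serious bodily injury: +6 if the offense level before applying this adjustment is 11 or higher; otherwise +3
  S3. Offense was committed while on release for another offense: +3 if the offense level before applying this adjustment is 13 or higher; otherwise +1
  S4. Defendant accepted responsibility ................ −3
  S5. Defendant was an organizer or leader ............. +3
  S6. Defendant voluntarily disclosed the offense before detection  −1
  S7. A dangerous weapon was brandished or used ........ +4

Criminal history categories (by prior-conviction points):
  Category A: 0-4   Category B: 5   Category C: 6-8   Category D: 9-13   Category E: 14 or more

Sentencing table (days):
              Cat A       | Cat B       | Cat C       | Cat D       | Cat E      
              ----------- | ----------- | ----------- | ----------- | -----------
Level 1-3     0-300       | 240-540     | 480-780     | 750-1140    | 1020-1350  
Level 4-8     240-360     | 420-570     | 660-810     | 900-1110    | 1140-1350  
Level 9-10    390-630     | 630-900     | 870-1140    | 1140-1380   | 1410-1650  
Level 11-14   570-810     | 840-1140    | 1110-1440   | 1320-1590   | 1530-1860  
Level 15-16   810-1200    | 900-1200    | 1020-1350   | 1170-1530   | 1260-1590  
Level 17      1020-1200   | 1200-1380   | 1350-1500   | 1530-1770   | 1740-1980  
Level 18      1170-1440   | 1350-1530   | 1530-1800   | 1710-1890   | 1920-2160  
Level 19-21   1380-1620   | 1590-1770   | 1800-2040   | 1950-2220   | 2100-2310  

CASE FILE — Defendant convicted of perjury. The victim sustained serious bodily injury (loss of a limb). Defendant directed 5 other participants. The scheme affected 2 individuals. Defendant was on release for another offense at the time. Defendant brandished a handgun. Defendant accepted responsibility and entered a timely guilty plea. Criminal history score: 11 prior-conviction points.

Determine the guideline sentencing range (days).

Base offense level for perjury: 14.
S1 does not apply.
S2 applies (level before this adjustment is 14 ≥ 11, so +6): 14 + 6 = 20.
S3 applies (level before this adjustment is 20 ≥ 13, so +3): 20 + 3 = 23.
S4 applies: 23 − 3 = 20.
S5 applies: 20 + 3 = 23.
S7 applies: 23 + 4 = 27.
Level 27 exceeds the maximum of 21; capped at 21.
Final offense level: 21.
Criminal history: 11 prior points → Category D (9-13).
Level 21 falls in the 19-21 band.
Grid: Level 19-21 × Category D = 1950-2220 days.

1950-2220 days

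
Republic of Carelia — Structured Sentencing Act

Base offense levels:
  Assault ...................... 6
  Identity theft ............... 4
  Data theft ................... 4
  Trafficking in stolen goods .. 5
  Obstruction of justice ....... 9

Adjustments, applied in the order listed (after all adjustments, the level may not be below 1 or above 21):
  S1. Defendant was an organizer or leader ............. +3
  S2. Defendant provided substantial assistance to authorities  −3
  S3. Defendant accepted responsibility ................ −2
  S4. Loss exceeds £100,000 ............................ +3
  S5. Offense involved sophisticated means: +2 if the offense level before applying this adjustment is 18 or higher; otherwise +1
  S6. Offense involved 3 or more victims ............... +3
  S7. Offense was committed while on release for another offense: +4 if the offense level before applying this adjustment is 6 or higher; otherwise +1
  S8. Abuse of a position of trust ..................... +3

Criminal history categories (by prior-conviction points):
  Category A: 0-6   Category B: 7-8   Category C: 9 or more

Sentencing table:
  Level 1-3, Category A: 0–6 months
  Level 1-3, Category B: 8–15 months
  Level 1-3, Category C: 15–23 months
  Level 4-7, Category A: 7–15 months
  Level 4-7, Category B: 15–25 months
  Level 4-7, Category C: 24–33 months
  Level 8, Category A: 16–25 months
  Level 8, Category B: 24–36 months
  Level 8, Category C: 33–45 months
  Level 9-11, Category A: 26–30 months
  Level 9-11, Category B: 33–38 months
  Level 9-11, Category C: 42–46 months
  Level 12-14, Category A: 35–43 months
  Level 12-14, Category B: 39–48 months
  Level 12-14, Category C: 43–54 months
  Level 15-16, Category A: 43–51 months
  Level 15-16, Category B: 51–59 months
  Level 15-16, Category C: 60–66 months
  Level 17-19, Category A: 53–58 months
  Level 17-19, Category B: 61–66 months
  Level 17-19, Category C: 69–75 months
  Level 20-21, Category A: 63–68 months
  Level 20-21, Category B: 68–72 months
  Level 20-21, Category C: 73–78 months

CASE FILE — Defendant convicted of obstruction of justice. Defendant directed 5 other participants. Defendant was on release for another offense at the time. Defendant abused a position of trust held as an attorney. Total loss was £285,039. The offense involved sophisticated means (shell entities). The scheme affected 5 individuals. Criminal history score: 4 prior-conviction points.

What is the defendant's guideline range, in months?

Base offense level for obstruction of justice: 9.
S1 applies: 9 + 3 = 12.
S2 does not apply.
S4 applies: 12 + 3 = 15.
S5 applies (level before this adjustment is 15 < 18, so +1): 15 + 1 = 16.
S6 applies: 16 + 3 = 19.
S7 applies (level before this adjustment is 19 ≥ 6, so +4): 19 + 4 = 23.
S8 applies: 23 + 3 = 26.
Level 26 exceeds the maximum of 21; capped at 21.
Final offense level: 21.
Criminal history: 4 prior points → Category A (0-6).
Level 21 falls in the 20-21 band.
Grid: Level 20-21 × Category A = 63-68 months.

63-68 months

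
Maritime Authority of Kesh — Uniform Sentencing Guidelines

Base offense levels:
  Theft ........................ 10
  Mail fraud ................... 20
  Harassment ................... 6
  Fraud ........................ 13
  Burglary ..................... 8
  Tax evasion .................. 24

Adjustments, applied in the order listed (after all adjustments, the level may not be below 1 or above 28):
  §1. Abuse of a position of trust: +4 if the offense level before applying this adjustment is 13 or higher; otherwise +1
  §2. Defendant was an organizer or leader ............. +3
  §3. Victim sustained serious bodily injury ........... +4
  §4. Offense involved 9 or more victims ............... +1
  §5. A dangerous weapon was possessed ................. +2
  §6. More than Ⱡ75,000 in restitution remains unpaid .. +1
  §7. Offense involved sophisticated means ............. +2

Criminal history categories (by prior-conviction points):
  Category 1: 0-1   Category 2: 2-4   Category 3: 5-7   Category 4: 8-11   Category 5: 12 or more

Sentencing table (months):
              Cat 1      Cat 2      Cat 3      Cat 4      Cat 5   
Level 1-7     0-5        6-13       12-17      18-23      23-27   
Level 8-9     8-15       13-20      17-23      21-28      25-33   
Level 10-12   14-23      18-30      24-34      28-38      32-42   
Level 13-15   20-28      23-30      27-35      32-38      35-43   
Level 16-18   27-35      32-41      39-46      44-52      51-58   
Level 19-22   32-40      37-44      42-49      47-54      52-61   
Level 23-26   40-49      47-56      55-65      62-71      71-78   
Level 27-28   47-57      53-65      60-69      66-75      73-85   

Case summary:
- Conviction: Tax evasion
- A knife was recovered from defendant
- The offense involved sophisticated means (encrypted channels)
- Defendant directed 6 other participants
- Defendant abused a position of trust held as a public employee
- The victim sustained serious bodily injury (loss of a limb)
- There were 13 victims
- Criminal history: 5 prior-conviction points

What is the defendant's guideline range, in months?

Base offense level for tax evasion: 24.
§1 applies (level before this adjustment is 24 ≥ 13, so +4): 24 + 4 = 28.
§2 applies: 28 + 3 = 31.
§3 applies: 31 + 4 = 35.
§4 applies: 35 + 1 = 36.
§5 applies: 36 + 2 = 38.
§7 applies: 38 + 2 = 40.
Level 40 exceeds the maximum of 28; capped at 28.
Final offense level: 28.
Criminal history: 5 prior points → Category 3 (5-7).
Level 28 falls in the 27-28 band.
Grid: Level 27-28 × Category 3 = 60-69 months.

60-69 months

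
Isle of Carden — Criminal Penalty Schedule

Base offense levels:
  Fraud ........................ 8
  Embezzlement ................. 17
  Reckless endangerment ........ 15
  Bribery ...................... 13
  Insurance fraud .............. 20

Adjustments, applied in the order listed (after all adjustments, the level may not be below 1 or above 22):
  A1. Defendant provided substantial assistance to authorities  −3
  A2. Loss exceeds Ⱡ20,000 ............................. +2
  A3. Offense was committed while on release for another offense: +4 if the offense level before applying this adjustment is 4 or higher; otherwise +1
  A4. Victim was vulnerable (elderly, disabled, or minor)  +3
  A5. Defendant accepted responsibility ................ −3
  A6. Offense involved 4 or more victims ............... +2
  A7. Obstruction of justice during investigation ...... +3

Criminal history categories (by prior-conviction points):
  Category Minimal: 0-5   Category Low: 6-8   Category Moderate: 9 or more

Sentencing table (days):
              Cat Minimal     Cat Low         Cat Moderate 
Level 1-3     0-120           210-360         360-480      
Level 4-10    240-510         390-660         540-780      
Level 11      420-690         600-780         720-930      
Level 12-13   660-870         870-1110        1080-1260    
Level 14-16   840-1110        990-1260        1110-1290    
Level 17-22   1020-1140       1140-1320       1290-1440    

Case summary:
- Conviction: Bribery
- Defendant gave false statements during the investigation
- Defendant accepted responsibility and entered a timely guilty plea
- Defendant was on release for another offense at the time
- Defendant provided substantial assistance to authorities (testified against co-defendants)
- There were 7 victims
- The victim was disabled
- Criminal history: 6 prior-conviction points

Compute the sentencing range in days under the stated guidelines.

1140-1320 days

Base offense level for bribery: 13.
A1 applies: 13 − 3 = 10.
A3 applies (level before this adjustment is 10 ≥ 4, so +4): 10 + 4 = 14.
A4 applies: 14 + 3 = 17.
A5 applies: 17 − 3 = 14.
A6 applies: 14 + 2 = 16.
A7 applies: 16 + 3 = 19.
Final offense level: 19.
Criminal history: 6 prior points → Category Low (6-8).
Level 19 falls in the 17-22 band.
Grid: Level 17-22 × Category Low = 1140-1320 days.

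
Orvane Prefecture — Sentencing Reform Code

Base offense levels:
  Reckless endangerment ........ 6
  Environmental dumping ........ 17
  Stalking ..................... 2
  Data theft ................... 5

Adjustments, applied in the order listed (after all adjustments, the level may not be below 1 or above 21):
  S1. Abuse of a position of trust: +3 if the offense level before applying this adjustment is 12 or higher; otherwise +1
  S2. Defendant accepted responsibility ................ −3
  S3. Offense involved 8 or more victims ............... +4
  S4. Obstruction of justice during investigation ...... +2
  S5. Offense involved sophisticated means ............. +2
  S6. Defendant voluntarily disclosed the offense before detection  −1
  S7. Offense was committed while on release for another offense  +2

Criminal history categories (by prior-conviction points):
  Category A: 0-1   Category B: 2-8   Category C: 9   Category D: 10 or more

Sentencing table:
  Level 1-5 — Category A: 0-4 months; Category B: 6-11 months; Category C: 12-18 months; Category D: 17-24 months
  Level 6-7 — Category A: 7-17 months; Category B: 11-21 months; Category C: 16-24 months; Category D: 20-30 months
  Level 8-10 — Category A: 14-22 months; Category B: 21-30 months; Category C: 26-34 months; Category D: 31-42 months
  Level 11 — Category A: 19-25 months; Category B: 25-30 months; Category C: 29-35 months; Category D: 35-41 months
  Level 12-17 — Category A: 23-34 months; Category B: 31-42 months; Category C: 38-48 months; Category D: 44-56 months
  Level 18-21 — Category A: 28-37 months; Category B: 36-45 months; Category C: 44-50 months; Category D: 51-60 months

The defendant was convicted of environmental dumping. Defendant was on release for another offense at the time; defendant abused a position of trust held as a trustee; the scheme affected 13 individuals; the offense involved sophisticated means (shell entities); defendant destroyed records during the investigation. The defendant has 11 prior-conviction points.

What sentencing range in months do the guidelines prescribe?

51-60 months

Base offense level for environmental dumping: 17.
S1 applies (level before this adjustment is 17 ≥ 12, so +3): 17 + 3 = 20.
S3 applies: 20 + 4 = 24.
S4 applies: 24 + 2 = 26.
S5 applies: 26 + 2 = 28.
S7 applies: 28 + 2 = 30.
Level 30 exceeds the maximum of 21; capped at 21.
Final offense level: 21.
Criminal history: 11 prior points → Category D (10+).
Level 21 falls in the 18-21 band.
Grid: Level 18-21 × Category D = 51-60 months.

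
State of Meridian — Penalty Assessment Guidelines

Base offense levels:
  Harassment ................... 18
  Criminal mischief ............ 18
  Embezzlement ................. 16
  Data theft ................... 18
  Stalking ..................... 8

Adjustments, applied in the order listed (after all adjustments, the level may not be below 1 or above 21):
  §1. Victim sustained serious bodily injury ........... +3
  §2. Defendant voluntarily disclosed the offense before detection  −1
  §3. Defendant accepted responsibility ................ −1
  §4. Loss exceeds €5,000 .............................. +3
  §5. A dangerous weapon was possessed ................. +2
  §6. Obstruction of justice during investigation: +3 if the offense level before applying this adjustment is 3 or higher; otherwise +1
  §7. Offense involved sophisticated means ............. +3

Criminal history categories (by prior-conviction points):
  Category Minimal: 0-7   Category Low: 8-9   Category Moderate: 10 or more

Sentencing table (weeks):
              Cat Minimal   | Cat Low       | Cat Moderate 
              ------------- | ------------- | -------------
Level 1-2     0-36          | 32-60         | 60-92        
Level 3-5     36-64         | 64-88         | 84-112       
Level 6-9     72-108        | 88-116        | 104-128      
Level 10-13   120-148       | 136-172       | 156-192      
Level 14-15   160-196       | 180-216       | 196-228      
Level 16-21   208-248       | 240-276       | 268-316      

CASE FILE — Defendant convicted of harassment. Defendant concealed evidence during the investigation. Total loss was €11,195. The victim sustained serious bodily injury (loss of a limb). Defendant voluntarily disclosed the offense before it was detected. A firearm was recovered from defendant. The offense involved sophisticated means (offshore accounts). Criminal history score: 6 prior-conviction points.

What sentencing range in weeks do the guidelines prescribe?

Base offense level for harassment: 18.
§1 applies: 18 + 3 = 21.
§2 applies: 21 − 1 = 20.
§3 does not apply.
§4 applies: 20 + 3 = 23.
§5 applies: 23 + 2 = 25.
§6 applies (level before this adjustment is 25 ≥ 3, so +3): 25 + 3 = 28.
§7 applies: 28 + 3 = 31.
Level 31 exceeds the maximum of 21; capped at 21.
Final offense level: 21.
Criminal history: 6 prior points → Category Minimal (0-7).
Level 21 falls in the 16-21 band.
Grid: Level 16-21 × Category Minimal = 208-248 weeks.

208-248 weeks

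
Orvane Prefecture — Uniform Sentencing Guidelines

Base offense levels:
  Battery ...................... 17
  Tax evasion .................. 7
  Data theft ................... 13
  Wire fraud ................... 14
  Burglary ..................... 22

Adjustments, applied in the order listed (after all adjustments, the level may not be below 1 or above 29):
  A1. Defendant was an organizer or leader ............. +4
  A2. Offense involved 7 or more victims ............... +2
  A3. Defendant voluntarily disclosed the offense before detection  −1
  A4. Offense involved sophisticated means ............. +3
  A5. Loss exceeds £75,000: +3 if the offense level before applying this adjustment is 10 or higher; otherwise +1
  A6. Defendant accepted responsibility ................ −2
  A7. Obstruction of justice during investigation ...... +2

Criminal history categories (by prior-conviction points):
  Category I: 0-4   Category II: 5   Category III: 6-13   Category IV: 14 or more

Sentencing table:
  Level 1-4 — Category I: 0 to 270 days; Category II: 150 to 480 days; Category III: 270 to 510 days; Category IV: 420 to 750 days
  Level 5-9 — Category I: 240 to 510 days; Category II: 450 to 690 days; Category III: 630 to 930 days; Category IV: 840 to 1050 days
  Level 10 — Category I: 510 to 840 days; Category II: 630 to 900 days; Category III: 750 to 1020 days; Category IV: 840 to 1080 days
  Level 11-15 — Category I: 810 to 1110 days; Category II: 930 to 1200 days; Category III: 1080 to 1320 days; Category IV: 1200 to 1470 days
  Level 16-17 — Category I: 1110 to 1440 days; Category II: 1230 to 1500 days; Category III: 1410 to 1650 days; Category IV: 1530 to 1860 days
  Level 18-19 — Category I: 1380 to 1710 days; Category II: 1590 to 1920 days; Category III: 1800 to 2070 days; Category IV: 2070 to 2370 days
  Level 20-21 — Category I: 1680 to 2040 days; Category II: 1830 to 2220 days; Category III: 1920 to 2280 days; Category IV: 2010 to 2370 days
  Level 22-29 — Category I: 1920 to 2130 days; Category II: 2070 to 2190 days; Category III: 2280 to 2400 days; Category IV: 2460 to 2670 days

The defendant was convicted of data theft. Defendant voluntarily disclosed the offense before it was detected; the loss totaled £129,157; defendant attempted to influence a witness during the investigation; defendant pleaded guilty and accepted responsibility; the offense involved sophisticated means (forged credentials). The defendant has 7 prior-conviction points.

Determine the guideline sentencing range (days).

Base offense level for data theft: 13.
A1 does not apply.
A2 does not apply.
A3 applies: 13 − 1 = 12.
A4 applies: 12 + 3 = 15.
A5 applies (level before this adjustment is 15 ≥ 10, so +3): 15 + 3 = 18.
A6 applies: 18 − 2 = 16.
A7 applies: 16 + 2 = 18.
Final offense level: 18.
Criminal history: 7 prior points → Category III (6-13).
Level 18 falls in the 18-19 band.
Grid: Level 18-19 × Category III = 1800-2070 days.

1800-2070 days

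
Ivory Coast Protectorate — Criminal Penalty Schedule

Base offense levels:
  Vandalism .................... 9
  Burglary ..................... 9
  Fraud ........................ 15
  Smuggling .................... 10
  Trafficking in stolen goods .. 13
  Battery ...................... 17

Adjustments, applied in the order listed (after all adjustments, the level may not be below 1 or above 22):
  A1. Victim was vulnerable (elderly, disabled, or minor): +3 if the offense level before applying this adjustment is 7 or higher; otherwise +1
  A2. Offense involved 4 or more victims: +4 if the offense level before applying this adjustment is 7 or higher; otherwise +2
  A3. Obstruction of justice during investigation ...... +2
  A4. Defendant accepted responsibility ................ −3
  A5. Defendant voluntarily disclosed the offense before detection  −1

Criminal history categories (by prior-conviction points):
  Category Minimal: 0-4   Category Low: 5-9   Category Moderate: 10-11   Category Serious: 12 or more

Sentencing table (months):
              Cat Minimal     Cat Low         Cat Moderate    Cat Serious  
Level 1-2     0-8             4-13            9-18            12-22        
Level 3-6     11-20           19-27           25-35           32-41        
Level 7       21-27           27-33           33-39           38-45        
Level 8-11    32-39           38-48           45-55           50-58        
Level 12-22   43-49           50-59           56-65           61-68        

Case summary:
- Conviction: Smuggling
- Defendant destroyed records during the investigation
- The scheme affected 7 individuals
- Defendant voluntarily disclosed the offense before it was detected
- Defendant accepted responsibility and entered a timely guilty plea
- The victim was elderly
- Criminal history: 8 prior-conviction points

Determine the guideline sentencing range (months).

50-59 months

Base offense level for smuggling: 10.
A1 applies (level before this adjustment is 10 ≥ 7, so +3): 10 + 3 = 13.
A2 applies (level before this adjustment is 13 ≥ 7, so +4): 13 + 4 = 17.
A3 applies: 17 + 2 = 19.
A4 applies: 19 − 3 = 16.
A5 applies: 16 − 1 = 15.
Final offense level: 15.
Criminal history: 8 prior points → Category Low (5-9).
Level 15 falls in the 12-22 band.
Grid: Level 12-22 × Category Low = 50-59 months.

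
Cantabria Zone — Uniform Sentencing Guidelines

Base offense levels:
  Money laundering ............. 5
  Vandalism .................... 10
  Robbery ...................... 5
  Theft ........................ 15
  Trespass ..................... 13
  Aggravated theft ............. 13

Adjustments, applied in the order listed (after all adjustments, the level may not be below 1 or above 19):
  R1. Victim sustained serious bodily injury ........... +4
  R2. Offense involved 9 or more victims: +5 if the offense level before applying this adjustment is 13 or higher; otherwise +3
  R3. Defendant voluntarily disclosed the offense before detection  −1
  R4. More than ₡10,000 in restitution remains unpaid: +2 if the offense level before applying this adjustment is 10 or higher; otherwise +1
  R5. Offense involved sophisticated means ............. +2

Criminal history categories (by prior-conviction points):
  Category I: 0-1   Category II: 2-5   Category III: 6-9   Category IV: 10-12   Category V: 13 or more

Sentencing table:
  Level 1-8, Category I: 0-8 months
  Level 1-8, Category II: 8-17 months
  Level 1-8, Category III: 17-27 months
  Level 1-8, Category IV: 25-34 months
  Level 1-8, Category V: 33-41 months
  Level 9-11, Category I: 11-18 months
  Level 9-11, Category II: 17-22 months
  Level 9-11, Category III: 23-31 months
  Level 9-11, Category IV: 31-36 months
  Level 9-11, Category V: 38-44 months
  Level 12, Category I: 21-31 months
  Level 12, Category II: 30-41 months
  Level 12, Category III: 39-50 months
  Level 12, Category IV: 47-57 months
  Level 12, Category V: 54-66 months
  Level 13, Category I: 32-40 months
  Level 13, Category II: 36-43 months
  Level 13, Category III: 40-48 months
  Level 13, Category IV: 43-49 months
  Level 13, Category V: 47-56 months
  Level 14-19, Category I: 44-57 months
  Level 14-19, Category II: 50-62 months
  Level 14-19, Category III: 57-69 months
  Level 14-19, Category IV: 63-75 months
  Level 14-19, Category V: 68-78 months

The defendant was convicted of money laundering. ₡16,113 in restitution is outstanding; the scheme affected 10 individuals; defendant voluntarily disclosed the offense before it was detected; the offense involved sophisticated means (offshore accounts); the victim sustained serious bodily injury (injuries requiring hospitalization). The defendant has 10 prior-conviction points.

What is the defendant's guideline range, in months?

Base offense level for money laundering: 5.
R1 applies: 5 + 4 = 9.
R2 applies (level before this adjustment is 9 < 13, so +3): 9 + 3 = 12.
R3 applies: 12 − 1 = 11.
R4 applies (level before this adjustment is 11 ≥ 10, so +2): 11 + 2 = 13.
R5 applies: 13 + 2 = 15.
Final offense level: 15.
Criminal history: 10 prior points → Category IV (10-12).
Level 15 falls in the 14-19 band.
Grid: Level 14-19 × Category IV = 63-75 months.

63-75 months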